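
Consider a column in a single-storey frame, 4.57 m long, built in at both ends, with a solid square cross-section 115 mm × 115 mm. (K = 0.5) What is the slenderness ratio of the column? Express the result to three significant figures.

λ ≈ 68.8

For a square r = a/√12 = 115/√12 = 33.20 mm
L_e = K·L = 0.5 × 4.57 m = 2.285 m = 2285.0 mm
λ = L_e / r_min = 2285.0 / 33.20 = 68.8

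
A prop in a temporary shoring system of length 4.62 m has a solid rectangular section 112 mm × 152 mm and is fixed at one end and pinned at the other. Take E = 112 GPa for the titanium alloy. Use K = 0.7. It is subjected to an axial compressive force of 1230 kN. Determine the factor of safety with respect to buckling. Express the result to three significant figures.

Buckling occurs about the weak axis: I_min = h·b³/12 with b = 112 mm (the shorter side).
I_min = 152×112³/12 = 1.780×10^7 mm⁴
I = 1.780×10^7 mm⁴ = 1.780×10^-5 m⁴
Effective length L_e = K·L = 0.7 × 4.62 = 3.234 m
P_cr = π²EI / L_e² = π² × 112×10⁹ × 1.780×10^-5 / 3.234² = 1.881×10^6 N
Factor of safety n = P_cr / P = 1880.8 / 1230 = 1.53

n ≈ 1.53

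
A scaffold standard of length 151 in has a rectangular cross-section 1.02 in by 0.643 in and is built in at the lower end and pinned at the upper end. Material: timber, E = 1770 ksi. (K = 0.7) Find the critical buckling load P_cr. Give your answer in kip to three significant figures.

Buckling occurs about the weak axis: I_min = h·b³/12 with b = 0.643 in (the shorter side).
I_min = 1.02×0.643³/12 = 2.260×10^-2 in⁴
Effective length L_e = K·L = 0.7 × 151 = 105.7 in
P_cr = π²EI / L_e² = π² × 1770×10³ × 2.260×10^-2 / 105.7² = 35.33 lb

P_cr ≈ 0.0353 kip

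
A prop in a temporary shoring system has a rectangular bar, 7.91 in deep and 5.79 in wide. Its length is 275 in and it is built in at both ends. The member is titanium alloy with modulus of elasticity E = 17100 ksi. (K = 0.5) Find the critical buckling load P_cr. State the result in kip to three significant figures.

P_cr ≈ 1140 kip

Buckling occurs about the weak axis: I_min = h·b³/12 with b = 5.79 in (the shorter side).
I_min = 7.91×5.79³/12 = 127.9 in⁴
Effective length L_e = K·L = 0.5 × 275 = 137.5 in
P_cr = π²EI / L_e² = π² × 17100×10³ × 127.9 / 137.5² = 1.142×10^6 lb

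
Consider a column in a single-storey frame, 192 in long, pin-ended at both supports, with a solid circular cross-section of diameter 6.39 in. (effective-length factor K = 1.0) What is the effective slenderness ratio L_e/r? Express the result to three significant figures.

λ ≈ 120

For a solid circle r = d/4 = 6.39/4 = 1.598 in
L_e = K·L = 1 × 192 = 192.0 in
λ = L_e / r_min = 192.00 / 1.598 = 120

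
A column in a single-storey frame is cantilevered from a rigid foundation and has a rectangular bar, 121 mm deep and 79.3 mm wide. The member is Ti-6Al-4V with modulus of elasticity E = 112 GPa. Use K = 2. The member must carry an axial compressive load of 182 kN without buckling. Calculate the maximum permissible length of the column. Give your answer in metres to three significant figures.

L_max ≈ 2.76 m

Buckling occurs about the weak axis: I_min = h·b³/12 with b = 79.3 mm (the shorter side).
I_min = 121×79.3³/12 = 5.028×10^6 mm⁴
I = 5.028×10^-6 m⁴
At the buckling limit P_cr = P = 1.820×10^5 N
From P_cr = π²EI/(K·L)²:  L = (1/K)·√(π²EI/P_cr) = (1/2)·√(π²×1.12×10^11×5.028×10^-6/1.820×10^5)
L = 2.76 m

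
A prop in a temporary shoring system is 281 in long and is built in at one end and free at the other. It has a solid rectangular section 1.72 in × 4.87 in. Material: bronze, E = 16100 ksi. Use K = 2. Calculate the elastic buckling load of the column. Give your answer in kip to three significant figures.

P_cr ≈ 1.04 kip

Buckling occurs about the weak axis: I_min = h·b³/12 with b = 1.72 in (the shorter side).
I_min = 4.87×1.72³/12 = 2.065 in⁴
Effective length L_e = K·L = 2 × 281 = 562.0 in
P_cr = π²EI / L_e² = π² × 16100×10³ × 2.065 / 562.0² = 1.039×10^3 lb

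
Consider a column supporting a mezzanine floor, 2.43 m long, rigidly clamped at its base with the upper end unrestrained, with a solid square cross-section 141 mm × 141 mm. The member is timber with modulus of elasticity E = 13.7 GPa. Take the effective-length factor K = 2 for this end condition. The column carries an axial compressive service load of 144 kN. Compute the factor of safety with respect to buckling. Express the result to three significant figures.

I = a⁴/12 = 141⁴/12 = 3.294×10^7 mm⁴
I = 3.294×10^7 mm⁴ = 3.294×10^-5 m⁴
Effective length L_e = K·L = 2 × 2.43 = 4.860 m
P_cr = π²EI / L_e² = π² × 13.7×10⁹ × 3.294×10^-5 / 4.860² = 1.886×10^5 N
Factor of safety n = P_cr / P = 188.56 / 144 = 1.31

n ≈ 1.31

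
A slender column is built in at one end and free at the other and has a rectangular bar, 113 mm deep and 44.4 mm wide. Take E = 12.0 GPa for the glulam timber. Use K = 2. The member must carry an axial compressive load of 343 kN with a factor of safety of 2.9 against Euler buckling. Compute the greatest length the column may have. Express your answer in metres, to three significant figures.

L_max ≈ 0.157 m

Buckling occurs about the weak axis: I_min = h·b³/12 with b = 44.4 mm (the shorter side).
I_min = 113×44.4³/12 = 8.242×10^5 mm⁴
I = 8.242×10^-7 m⁴
Required critical load P_cr = n·P = 2.9 × 343 = 994.7 kN = 9.947×10^5 N
From P_cr = π²EI/(K·L)²:  L = (1/K)·√(π²EI/P_cr) = (1/2)·√(π²×1.20×10^10×8.242×10^-7/9.947×10^5)
L = 0.157 m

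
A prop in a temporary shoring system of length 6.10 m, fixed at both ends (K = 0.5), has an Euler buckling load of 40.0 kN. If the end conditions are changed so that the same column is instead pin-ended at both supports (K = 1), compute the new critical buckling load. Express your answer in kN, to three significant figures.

P_cr ∝ 1/K², so P_cr,new = P_cr,old × (K_old/K_new)² = 40.0 × (0.5/1)²
= 40.0 × 0.2500 = 10.0 kN

P_cr ≈ 10.0 kN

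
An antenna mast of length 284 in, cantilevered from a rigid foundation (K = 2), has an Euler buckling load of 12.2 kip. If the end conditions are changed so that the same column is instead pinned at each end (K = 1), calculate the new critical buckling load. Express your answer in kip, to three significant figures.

P_cr ∝ 1/K², so P_cr,new = P_cr,old × (K_old/K_new)² = 12.2 × (2/1)²
= 12.2 × 4.000 = 48.8 kip

P_cr ≈ 48.8 kip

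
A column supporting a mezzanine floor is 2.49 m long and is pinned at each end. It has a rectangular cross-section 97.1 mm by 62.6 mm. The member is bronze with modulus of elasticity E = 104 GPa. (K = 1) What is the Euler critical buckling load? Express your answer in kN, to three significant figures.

P_cr ≈ 329 kN

Buckling occurs about the weak axis: I_min = h·b³/12 with b = 62.6 mm (the shorter side).
I_min = 97.1×62.6³/12 = 1.985×10^6 mm⁴
I = 1.985×10^6 mm⁴ = 1.985×10^-6 m⁴
Effective length L_e = K·L = 1 × 2.49 = 2.490 m
P_cr = π²EI / L_e² = π² × 104×10⁹ × 1.985×10^-6 / 2.490² = 3.286×10^5 N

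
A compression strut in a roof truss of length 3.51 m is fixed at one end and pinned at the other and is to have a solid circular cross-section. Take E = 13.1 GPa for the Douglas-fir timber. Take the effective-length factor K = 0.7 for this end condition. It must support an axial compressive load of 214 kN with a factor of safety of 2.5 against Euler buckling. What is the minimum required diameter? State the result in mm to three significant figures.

Required P_cr = n·P = 2.5 × 214 = 535.0 kN
L_e = K·L = 0.7 × 3.51 = 2.457 m
Required I = P_cr·L_e²/(π²E) = 5.350×10^5 × 2.457² / (π² × 1.31×10^10) = 2.498×10^-5 m⁴
I_req = 2.498×10^7 mm⁴
Solid circle: I = πd⁴/64  ⇒  d = (64I/π)^(1/4) = (64×2.498×10^7/π)^(1/4) = 150 mm

d ≈ 150 mm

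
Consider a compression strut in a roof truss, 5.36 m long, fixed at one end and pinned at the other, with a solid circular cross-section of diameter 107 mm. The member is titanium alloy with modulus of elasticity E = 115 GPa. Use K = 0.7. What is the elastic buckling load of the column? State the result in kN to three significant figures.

P_cr ≈ 519 kN

I = πd⁴/64 = π×107⁴/64 = 6.434×10^6 mm⁴
I = 6.434×10^6 mm⁴ = 6.434×10^-6 m⁴
Effective length L_e = K·L = 0.7 × 5.36 = 3.752 m
P_cr = π²EI / L_e² = π² × 115×10⁹ × 6.434×10^-6 / 3.752² = 5.188×10^5 N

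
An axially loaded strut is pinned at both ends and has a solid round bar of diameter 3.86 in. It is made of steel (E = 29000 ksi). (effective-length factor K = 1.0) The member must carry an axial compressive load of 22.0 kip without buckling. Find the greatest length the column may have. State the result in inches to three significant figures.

I = πd⁴/64 = π×3.86⁴/64 = 10.90 in⁴
At the buckling limit P_cr = P = 2.200×10^4 lb
From P_cr = π²EI/(K·L)²:  L = (1/K)·√(π²EI/P_cr) = (1/1)·√(π²×2.90×10^7×10.90/2.200×10^4)
L = 377 in

L_max ≈ 377 in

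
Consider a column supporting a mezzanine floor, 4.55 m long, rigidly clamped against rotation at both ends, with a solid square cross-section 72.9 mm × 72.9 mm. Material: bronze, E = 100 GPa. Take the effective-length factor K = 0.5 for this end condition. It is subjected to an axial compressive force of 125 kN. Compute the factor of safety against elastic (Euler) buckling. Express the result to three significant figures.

n ≈ 3.59

I = a⁴/12 = 72.9⁴/12 = 2.354×10^6 mm⁴
I = 2.354×10^6 mm⁴ = 2.354×10^-6 m⁴
Effective length L_e = K·L = 0.5 × 4.55 = 2.275 m
P_cr = π²EI / L_e² = π² × 100×10⁹ × 2.354×10^-6 / 2.275² = 4.488×10^5 N
Factor of safety n = P_cr / P = 448.81 / 125 = 3.59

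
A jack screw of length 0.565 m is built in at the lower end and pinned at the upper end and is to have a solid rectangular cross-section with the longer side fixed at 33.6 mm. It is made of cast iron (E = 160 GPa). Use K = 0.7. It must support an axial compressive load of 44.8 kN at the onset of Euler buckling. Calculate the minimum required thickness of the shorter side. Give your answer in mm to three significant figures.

b ≈ 11.7 mm

L_e = K·L = 0.7 × 0.565 = 0.3955 m
Required I = P_cr·L_e²/(π²E) = 4.480×10^4 × 0.3955² / (π² × 1.60×10^11) = 4.438×10^-9 m⁴
I_req = 4.438×10^3 mm⁴
Rectangle, weak axis: I_min = h·b³/12 with h = 33.6 mm fixed  ⇒  b = (12I/h)^(1/3) = 11.7 mm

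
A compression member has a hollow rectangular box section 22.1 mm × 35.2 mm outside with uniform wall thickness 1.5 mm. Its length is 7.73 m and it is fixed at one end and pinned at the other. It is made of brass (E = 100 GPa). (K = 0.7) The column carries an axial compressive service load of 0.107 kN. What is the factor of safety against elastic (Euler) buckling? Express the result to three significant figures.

n ≈ 4.08

Inner dimensions: h_i = 35.2 − 2×1.5 = 32.20 mm, b_i = 22.1 − 2×1.5 = 19.10 mm
Weak-axis I_min = (h_o·b_o³ − h_i·b_i³)/12 with b_o = 22.1, b_i = 19.10 mm (shorter outer/inner sides).
I_min = (35.2×22.1³ − 32.20×19.10³)/12 = 1.296×10^4 mm⁴
I = 1.296×10^4 mm⁴ = 1.296×10^-8 m⁴
Effective length L_e = K·L = 0.7 × 7.73 = 5.411 m
P_cr = π²EI / L_e² = π² × 100×10⁹ × 1.296×10^-8 / 5.411² = 437.0 N
Factor of safety n = P_cr / P = 0.43703 / 0.107 = 4.08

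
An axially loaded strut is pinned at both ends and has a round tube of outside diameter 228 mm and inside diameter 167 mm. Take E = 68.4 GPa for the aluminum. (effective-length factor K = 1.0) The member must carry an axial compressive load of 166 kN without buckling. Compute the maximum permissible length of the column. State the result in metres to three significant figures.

L_max ≈ 19.6 m

d_o = 228 mm, d_i = 167 mm
I = π(d_o⁴ − d_i⁴)/64 = π(228⁴ − 167.0⁴)/64 = 9.447×10^7 mm⁴
I = 9.447×10^-5 m⁴
At the buckling limit P_cr = P = 1.660×10^5 N
From P_cr = π²EI/(K·L)²:  L = (1/K)·√(π²EI/P_cr) = (1/1)·√(π²×6.84×10^10×9.447×10^-5/1.660×10^5)
L = 19.6 m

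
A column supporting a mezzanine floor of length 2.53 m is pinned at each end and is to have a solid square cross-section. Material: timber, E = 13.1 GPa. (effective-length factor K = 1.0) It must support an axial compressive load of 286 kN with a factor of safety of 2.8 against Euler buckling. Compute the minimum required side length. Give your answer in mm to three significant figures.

a ≈ 148 mm

Required P_cr = n·P = 2.8 × 286 = 800.8 kN
L_e = K·L = 1 × 2.53 = 2.530 m
Required I = P_cr·L_e²/(π²E) = 8.008×10^5 × 2.530² / (π² × 1.31×10^10) = 3.965×10^-5 m⁴
I_req = 3.965×10^7 mm⁴
Solid square: I = a⁴/12  ⇒  a = (12I)^(1/4) = (12×3.965×10^7)^(1/4) = 148 mm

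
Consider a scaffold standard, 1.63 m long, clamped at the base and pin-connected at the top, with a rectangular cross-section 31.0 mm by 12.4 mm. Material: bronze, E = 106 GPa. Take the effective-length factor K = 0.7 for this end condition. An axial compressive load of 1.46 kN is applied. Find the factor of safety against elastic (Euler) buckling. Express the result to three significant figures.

n ≈ 2.71

Buckling occurs about the weak axis: I_min = h·b³/12 with b = 12.4 mm (the shorter side).
I_min = 31.0×12.4³/12 = 4.925×10^3 mm⁴
I = 4.925×10^3 mm⁴ = 4.925×10^-9 m⁴
Effective length L_e = K·L = 0.7 × 1.63 = 1.141 m
P_cr = π²EI / L_e² = π² × 106×10⁹ × 4.925×10^-9 / 1.141² = 3.958×10^3 N
Factor of safety n = P_cr / P = 3.9580 / 1.46 = 2.71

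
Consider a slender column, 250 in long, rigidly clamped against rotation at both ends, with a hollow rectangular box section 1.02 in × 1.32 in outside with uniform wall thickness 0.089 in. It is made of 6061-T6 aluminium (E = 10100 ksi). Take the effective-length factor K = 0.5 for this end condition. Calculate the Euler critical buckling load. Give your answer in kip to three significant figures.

Inner dimensions: h_i = 1.32 − 2×0.089 = 1.142 in, b_i = 1.02 − 2×0.089 = 0.8420 in
Weak-axis I_min = (h_o·b_o³ − h_i·b_i³)/12 with b_o = 1.02, b_i = 0.8420 in (shorter outer/inner sides).
I_min = (1.32×1.02³ − 1.142×0.8420³)/12 = 5.992×10^-2 in⁴
Effective length L_e = K·L = 0.5 × 250 = 125.0 in
P_cr = π²EI / L_e² = π² × 10100×10³ × 5.992×10^-2 / 125.0² = 382.3 lb

P_cr ≈ 0.382 kip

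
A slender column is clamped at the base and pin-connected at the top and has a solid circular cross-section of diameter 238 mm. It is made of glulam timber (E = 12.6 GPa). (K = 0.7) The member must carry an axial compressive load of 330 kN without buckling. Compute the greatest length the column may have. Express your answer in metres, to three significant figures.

I = πd⁴/64 = π×238⁴/64 = 1.575×10^8 mm⁴
I = 1.575×10^-4 m⁴
At the buckling limit P_cr = P = 3.300×10^5 N
From P_cr = π²EI/(K·L)²:  L = (1/K)·√(π²EI/P_cr) = (1/0.7)·√(π²×1.26×10^10×1.575×10^-4/3.300×10^5)
L = 11.0 m

L_max ≈ 11.0 m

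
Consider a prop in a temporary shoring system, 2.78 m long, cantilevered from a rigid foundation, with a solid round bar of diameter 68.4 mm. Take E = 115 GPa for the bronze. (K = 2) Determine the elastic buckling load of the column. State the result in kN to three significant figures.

P_cr ≈ 39.4 kN

I = πd⁴/64 = π×68.4⁴/64 = 1.074×10^6 mm⁴
I = 1.074×10^6 mm⁴ = 1.074×10^-6 m⁴
Effective length L_e = K·L = 2 × 2.78 = 5.560 m
P_cr = π²EI / L_e² = π² × 115×10⁹ × 1.074×10^-6 / 5.560² = 3.945×10^4 N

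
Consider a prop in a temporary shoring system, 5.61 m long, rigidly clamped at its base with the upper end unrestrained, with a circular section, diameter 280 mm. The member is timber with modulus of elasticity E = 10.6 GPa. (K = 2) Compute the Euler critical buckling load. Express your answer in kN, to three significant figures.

P_cr ≈ 251 kN

I = πd⁴/64 = π×280⁴/64 = 3.017×10^8 mm⁴
I = 3.017×10^8 mm⁴ = 3.017×10^-4 m⁴
Effective length L_e = K·L = 2 × 5.61 = 11.22 m
P_cr = π²EI / L_e² = π² × 10.6×10⁹ × 3.017×10^-4 / 11.22² = 2.507×10^5 N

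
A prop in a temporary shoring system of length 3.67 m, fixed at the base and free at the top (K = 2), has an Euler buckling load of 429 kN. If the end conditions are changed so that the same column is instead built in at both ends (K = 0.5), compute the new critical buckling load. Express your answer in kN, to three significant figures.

P_cr ∝ 1/K², so P_cr,new = P_cr,old × (K_old/K_new)² = 429 × (2/0.5)²
= 429 × 16.00 = 6860 kN

P_cr ≈ 6860 kN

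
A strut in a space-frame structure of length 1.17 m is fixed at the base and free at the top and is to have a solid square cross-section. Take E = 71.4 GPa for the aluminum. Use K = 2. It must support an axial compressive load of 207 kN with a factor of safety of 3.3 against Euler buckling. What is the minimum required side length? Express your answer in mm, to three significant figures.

a ≈ 89.3 mm

Required P_cr = n·P = 3.3 × 207 = 683.1 kN
L_e = K·L = 2 × 1.17 = 2.340 m
Required I = P_cr·L_e²/(π²E) = 6.831×10^5 × 2.340² / (π² × 7.14×10^10) = 5.308×10^-6 m⁴
I_req = 5.308×10^6 mm⁴
Solid square: I = a⁴/12  ⇒  a = (12I)^(1/4) = (12×5.308×10^6)^(1/4) = 89.3 mm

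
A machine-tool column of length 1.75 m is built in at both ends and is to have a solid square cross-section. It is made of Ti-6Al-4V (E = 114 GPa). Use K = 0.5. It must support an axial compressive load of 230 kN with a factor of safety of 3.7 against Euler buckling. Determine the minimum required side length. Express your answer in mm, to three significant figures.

Required P_cr = n·P = 3.7 × 230 = 851.0 kN
L_e = K·L = 0.5 × 1.75 = 0.8750 m
Required I = P_cr·L_e²/(π²E) = 8.510×10^5 × 0.8750² / (π² × 1.14×10^11) = 5.791×10^-7 m⁴
I_req = 5.791×10^5 mm⁴
Solid square: I = a⁴/12  ⇒  a = (12I)^(1/4) = (12×5.791×10^5)^(1/4) = 51.3 mm

a ≈ 51.3 mm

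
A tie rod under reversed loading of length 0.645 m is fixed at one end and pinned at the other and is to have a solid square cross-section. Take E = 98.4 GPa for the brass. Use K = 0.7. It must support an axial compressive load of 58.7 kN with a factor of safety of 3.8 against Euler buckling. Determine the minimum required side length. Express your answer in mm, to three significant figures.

a ≈ 27.4 mm

Required P_cr = n·P = 3.8 × 58.7 = 223.1 kN
L_e = K·L = 0.7 × 0.645 = 0.4515 m
Required I = P_cr·L_e²/(π²E) = 2.231×10^5 × 0.4515² / (π² × 9.84×10^10) = 4.682×10^-8 m⁴
I_req = 4.682×10^4 mm⁴
Solid square: I = a⁴/12  ⇒  a = (12I)^(1/4) = (12×4.682×10^4)^(1/4) = 27.4 mm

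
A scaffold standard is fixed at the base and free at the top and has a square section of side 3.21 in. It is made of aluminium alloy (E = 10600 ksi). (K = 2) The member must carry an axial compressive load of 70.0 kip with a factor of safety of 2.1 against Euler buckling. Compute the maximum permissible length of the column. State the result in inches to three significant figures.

I = a⁴/12 = 3.21⁴/12 = 8.848 in⁴
Required critical load P_cr = n·P = 2.1 × 70.0 = 147.0 kip = 1.470×10^5 lb
From P_cr = π²EI/(K·L)²:  L = (1/K)·√(π²EI/P_cr) = (1/2)·√(π²×1.06×10^7×8.848/1.470×10^5)
L = 39.7 in

L_max ≈ 39.7 in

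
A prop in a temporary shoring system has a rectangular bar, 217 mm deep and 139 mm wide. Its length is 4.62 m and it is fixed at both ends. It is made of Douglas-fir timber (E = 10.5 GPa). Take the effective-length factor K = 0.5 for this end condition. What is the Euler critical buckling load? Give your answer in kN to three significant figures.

P_cr ≈ 943 kN

Buckling occurs about the weak axis: I_min = h·b³/12 with b = 139 mm (the shorter side).
I_min = 217×139³/12 = 4.856×10^7 mm⁴
I = 4.856×10^7 mm⁴ = 4.856×10^-5 m⁴
Effective length L_e = K·L = 0.5 × 4.62 = 2.310 m
P_cr = π²EI / L_e² = π² × 10.5×10⁹ × 4.856×10^-5 / 2.310² = 9.432×10^5 N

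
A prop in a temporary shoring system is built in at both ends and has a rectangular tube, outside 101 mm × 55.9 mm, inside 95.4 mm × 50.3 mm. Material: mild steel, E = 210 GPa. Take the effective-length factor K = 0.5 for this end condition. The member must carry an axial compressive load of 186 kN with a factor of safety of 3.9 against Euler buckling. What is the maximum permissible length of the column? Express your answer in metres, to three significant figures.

L_max ≈ 2.29 m

Weak-axis I_min = (h_o·b_o³ − h_i·b_i³)/12 with b_o = 55.9, b_i = 50.30 mm (shorter outer/inner sides).
I_min = (101×55.9³ − 95.40×50.30³)/12 = 4.585×10^5 mm⁴
I = 4.585×10^-7 m⁴
Required critical load P_cr = n·P = 3.9 × 186 = 725.4 kN = 7.254×10^5 N
From P_cr = π²EI/(K·L)²:  L = (1/K)·√(π²EI/P_cr) = (1/0.5)·√(π²×2.10×10^11×4.585×10^-7/7.254×10^5)
L = 2.29 m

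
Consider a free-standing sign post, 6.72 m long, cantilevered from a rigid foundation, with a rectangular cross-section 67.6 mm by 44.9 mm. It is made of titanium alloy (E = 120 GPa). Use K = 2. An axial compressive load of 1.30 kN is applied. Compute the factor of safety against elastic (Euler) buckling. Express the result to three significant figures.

n ≈ 2.57

Buckling occurs about the weak axis: I_min = h·b³/12 with b = 44.9 mm (the shorter side).
I_min = 67.6×44.9³/12 = 5.099×10^5 mm⁴
I = 5.099×10^5 mm⁴ = 5.099×10^-7 m⁴
Effective length L_e = K·L = 2 × 6.72 = 13.44 m
P_cr = π²EI / L_e² = π² × 120×10⁹ × 5.099×10^-7 / 13.44² = 3.343×10^3 N
Factor of safety n = P_cr / P = 3.3434 / 1.30 = 2.57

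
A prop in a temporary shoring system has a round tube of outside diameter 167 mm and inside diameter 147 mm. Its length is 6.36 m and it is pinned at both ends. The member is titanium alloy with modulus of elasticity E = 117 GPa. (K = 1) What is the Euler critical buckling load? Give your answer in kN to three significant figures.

d_o = 167 mm, d_i = 147 mm
I = π(d_o⁴ − d_i⁴)/64 = π(167⁴ − 147.0⁴)/64 = 1.526×10^7 mm⁴
I = 1.526×10^7 mm⁴ = 1.526×10^-5 m⁴
Effective length L_e = K·L = 1 × 6.36 = 6.360 m
P_cr = π²EI / L_e² = π² × 117×10⁹ × 1.526×10^-5 / 6.360² = 4.356×10^5 N

P_cr ≈ 436 kN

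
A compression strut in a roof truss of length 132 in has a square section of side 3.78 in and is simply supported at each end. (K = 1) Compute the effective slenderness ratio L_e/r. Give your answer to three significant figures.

λ ≈ 121

I = a⁴/12 = 3.78⁴/12 = 17.01 in⁴
A = 14.29 in²;  r_min = √(I/A) = √(17.01/14.29) = 1.091 in
L_e = K·L = 1 × 132 = 132.0 in
λ = L_e / r_min = 132.00 / 1.091 = 121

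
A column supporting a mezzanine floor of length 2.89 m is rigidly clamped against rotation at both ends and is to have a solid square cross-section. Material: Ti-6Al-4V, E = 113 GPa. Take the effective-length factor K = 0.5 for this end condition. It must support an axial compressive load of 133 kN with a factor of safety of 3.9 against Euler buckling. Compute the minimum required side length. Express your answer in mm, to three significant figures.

a ≈ 58.4 mm

Required P_cr = n·P = 3.9 × 133 = 518.7 kN
L_e = K·L = 0.5 × 2.89 = 1.445 m
Required I = P_cr·L_e²/(π²E) = 5.187×10^5 × 1.445² / (π² × 1.13×10^11) = 9.711×10^-7 m⁴
I_req = 9.711×10^5 mm⁴
Solid square: I = a⁴/12  ⇒  a = (12I)^(1/4) = (12×9.711×10^5)^(1/4) = 58.4 mm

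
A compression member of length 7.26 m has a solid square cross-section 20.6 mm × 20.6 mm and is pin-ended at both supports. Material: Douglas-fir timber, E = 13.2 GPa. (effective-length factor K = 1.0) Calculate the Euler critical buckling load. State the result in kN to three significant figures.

I = a⁴/12 = 20.6⁴/12 = 1.501×10^4 mm⁴
I = 1.501×10^4 mm⁴ = 1.501×10^-8 m⁴
Effective length L_e = K·L = 1 × 7.26 = 7.260 m
P_cr = π²EI / L_e² = π² × 13.2×10⁹ × 1.501×10^-8 / 7.260² = 37.09 N

P_cr ≈ 0.0371 kN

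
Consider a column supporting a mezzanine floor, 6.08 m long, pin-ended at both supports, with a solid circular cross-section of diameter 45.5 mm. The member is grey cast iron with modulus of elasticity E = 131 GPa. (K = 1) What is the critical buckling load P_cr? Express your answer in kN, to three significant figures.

I = πd⁴/64 = π×45.5⁴/64 = 2.104×10^5 mm⁴
I = 2.104×10^5 mm⁴ = 2.104×10^-7 m⁴
Effective length L_e = K·L = 1 × 6.08 = 6.080 m
P_cr = π²EI / L_e² = π² × 131×10⁹ × 2.104×10^-7 / 6.080² = 7.358×10^3 N

P_cr ≈ 7.36 kN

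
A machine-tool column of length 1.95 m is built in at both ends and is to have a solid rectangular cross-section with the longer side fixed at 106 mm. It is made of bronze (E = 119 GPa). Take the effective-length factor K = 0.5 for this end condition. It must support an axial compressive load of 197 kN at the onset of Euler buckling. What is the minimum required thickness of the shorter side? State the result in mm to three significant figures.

L_e = K·L = 0.5 × 1.95 = 0.9750 m
Required I = P_cr·L_e²/(π²E) = 1.970×10^5 × 0.9750² / (π² × 1.19×10^11) = 1.595×10^-7 m⁴
I_req = 1.595×10^5 mm⁴
Rectangle, weak axis: I_min = h·b³/12 with h = 106 mm fixed  ⇒  b = (12I/h)^(1/3) = 26.2 mm

b ≈ 26.2 mm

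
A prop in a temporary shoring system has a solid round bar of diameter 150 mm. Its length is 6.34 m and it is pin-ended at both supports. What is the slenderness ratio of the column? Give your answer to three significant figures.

I = πd⁴/64 = π×150⁴/64 = 2.485×10^7 mm⁴
A = 1.767×10^4 mm²;  r_min = √(I/A) = √(2.485×10^7/1.767×10^4) = 37.50 mm
L_e = K·L = 1 × 6.34 m = 6.340 m = 6340.0 mm
λ = L_e / r_min = 6340.0 / 37.50 = 169

λ ≈ 169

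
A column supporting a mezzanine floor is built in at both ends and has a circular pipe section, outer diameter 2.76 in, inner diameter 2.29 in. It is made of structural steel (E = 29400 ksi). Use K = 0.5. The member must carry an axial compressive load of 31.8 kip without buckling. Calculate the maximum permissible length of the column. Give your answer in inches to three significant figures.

d_o = 2.76 in, d_i = 2.29 in
I = π(d_o⁴ − d_i⁴)/64 = π(2.76⁴ − 2.290⁴)/64 = 1.499 in⁴
At the buckling limit P_cr = P = 3.180×10^4 lb
From P_cr = π²EI/(K·L)²:  L = (1/K)·√(π²EI/P_cr) = (1/0.5)·√(π²×2.94×10^7×1.499/3.180×10^4)
L = 234 in

L_max ≈ 234 in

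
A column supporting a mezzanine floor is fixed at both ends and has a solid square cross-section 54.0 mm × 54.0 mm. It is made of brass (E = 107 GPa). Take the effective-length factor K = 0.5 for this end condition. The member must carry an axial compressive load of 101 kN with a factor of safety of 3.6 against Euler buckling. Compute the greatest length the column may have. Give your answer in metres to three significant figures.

L_max ≈ 2.87 m

I = a⁴/12 = 54.0⁴/12 = 7.086×10^5 mm⁴
I = 7.086×10^-7 m⁴
Required critical load P_cr = n·P = 3.6 × 101 = 363.6 kN = 3.636×10^5 N
From P_cr = π²EI/(K·L)²:  L = (1/K)·√(π²EI/P_cr) = (1/0.5)·√(π²×1.07×10^11×7.086×10^-7/3.636×10^5)
L = 2.87 m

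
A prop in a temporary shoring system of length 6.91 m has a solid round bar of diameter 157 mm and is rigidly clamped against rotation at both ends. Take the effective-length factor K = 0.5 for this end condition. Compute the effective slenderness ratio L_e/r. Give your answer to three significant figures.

λ ≈ 88.0

I = πd⁴/64 = π×157⁴/64 = 2.982×10^7 mm⁴
A = 1.936×10^4 mm²;  r_min = √(I/A) = √(2.982×10^7/1.936×10^4) = 39.25 mm
L_e = K·L = 0.5 × 6.91 m = 3.455 m = 3455.0 mm
λ = L_e / r_min = 3455.0 / 39.25 = 88.0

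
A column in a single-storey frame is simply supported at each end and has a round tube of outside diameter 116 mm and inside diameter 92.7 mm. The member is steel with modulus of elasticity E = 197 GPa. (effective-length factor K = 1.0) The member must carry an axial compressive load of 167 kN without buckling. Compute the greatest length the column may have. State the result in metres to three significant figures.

d_o = 116 mm, d_i = 92.7 mm
I = π(d_o⁴ − d_i⁴)/64 = π(116⁴ − 92.70⁴)/64 = 5.263×10^6 mm⁴
I = 5.263×10^-6 m⁴
At the buckling limit P_cr = P = 1.670×10^5 N
From P_cr = π²EI/(K·L)²:  L = (1/K)·√(π²EI/P_cr) = (1/1)·√(π²×1.97×10^11×5.263×10^-6/1.670×10^5)
L = 7.83 m

L_max ≈ 7.83 m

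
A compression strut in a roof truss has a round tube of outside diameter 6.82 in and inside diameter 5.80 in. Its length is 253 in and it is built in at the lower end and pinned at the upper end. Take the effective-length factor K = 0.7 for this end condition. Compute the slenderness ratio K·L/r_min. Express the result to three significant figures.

λ ≈ 79.1

d_o = 6.82 in, d_i = 5.80 in
I = π(d_o⁴ − d_i⁴)/64 = π(6.82⁴ − 5.800⁴)/64 = 50.65 in⁴
A = 10.11 in²;  r_min = √(I/A) = √(50.65/10.11) = 2.238 in
L_e = K·L = 0.7 × 253 = 177.1 in
λ = L_e / r_min = 177.10 / 2.238 = 79.1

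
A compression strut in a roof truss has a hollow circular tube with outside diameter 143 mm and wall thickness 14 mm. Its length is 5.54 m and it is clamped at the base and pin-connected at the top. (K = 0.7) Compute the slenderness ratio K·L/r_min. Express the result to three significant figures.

λ ≈ 84.5

Inner diameter d_i = 143 − 2×14 = 115.0 mm
I = π(d_o⁴ − d_i⁴)/64 = π(143⁴ − 115.0⁴)/64 = 1.194×10^7 mm⁴
A = 5.674×10^3 mm²;  r_min = √(I/A) = √(1.194×10^7/5.674×10^3) = 45.88 mm
L_e = K·L = 0.7 × 5.54 m = 3.878 m = 3878.0 mm
λ = L_e / r_min = 3878.0 / 45.88 = 84.5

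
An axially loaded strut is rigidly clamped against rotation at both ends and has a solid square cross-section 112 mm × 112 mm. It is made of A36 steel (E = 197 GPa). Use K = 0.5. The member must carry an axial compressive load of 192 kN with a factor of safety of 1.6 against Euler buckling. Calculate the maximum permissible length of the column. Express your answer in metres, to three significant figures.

I = a⁴/12 = 112⁴/12 = 1.311×10^7 mm⁴
I = 1.311×10^-5 m⁴
Required critical load P_cr = n·P = 1.6 × 192 = 307.2 kN = 3.072×10^5 N
From P_cr = π²EI/(K·L)²:  L = (1/K)·√(π²EI/P_cr) = (1/0.5)·√(π²×1.97×10^11×1.311×10^-5/3.072×10^5)
L = 18.2 m

L_max ≈ 18.2 m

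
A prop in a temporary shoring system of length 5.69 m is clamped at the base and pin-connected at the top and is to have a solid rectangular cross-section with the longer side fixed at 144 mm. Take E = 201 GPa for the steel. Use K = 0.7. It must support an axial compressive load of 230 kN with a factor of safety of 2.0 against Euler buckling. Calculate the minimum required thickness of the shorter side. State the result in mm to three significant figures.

b ≈ 67.4 mm

Required P_cr = n·P = 2.0 × 230 = 460.0 kN
L_e = K·L = 0.7 × 5.69 = 3.983 m
Required I = P_cr·L_e²/(π²E) = 4.600×10^5 × 3.983² / (π² × 2.01×10^11) = 3.679×10^-6 m⁴
I_req = 3.679×10^6 mm⁴
Rectangle, weak axis: I_min = h·b³/12 with h = 144 mm fixed  ⇒  b = (12I/h)^(1/3) = 67.4 mm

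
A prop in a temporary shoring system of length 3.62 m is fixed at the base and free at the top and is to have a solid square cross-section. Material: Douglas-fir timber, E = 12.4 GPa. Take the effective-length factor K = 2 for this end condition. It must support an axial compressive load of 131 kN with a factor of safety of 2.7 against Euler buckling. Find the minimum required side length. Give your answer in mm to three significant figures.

a ≈ 206 mm

Required P_cr = n·P = 2.7 × 131 = 353.7 kN
L_e = K·L = 2 × 3.62 = 7.240 m
Required I = P_cr·L_e²/(π²E) = 3.537×10^5 × 7.240² / (π² × 1.24×10^10) = 1.515×10^-4 m⁴
I_req = 1.515×10^8 mm⁴
Solid square: I = a⁴/12  ⇒  a = (12I)^(1/4) = (12×1.515×10^8)^(1/4) = 206 mm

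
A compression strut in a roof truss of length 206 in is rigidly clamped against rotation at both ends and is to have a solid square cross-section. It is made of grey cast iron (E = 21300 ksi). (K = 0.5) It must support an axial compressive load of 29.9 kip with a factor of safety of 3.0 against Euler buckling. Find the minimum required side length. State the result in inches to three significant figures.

Required P_cr = n·P = 3.0 × 29.9 = 89.70 kip
L_e = K·L = 0.5 × 206 = 103.0 in
Required I = P_cr·L_e²/(π²E) = 8.970×10^4 × 103.0² / (π² × 2.13×10^7) = 4.527 in⁴
Solid square: I = a⁴/12  ⇒  a = (12I)^(1/4) = (12×4.527)^(1/4) = 2.71 in

a ≈ 2.71 in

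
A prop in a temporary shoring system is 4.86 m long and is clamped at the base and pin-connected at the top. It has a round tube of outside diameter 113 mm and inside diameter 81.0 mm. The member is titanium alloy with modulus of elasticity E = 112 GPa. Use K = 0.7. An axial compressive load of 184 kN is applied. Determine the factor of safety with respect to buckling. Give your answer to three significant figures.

d_o = 113 mm, d_i = 81.0 mm
I = π(d_o⁴ − d_i⁴)/64 = π(113⁴ − 81.00⁴)/64 = 5.891×10^6 mm⁴
I = 5.891×10^6 mm⁴ = 5.891×10^-6 m⁴
Effective length L_e = K·L = 0.7 × 4.86 = 3.402 m
P_cr = π²EI / L_e² = π² × 112×10⁹ × 5.891×10^-6 / 3.402² = 5.626×10^5 N
Factor of safety n = P_cr / P = 562.60 / 184 = 3.06

n ≈ 3.06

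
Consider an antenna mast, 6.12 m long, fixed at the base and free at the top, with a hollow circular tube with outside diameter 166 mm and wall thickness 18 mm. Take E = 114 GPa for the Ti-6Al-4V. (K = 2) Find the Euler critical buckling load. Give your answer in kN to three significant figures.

Inner diameter d_i = 166 − 2×18 = 130.0 mm
I = π(d_o⁴ − d_i⁴)/64 = π(166⁴ − 130.0⁴)/64 = 2.325×10^7 mm⁴
I = 2.325×10^7 mm⁴ = 2.325×10^-5 m⁴
Effective length L_e = K·L = 2 × 6.12 = 12.24 m
P_cr = π²EI / L_e² = π² × 114×10⁹ × 2.325×10^-5 / 12.24² = 1.746×10^5 N

P_cr ≈ 175 kN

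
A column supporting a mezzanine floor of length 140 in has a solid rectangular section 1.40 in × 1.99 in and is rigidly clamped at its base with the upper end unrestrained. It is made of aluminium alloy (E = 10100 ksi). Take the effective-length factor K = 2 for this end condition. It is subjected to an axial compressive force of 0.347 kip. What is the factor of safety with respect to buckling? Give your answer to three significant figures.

Buckling occurs about the weak axis: I_min = h·b³/12 with b = 1.40 in (the shorter side).
I_min = 1.99×1.40³/12 = 0.4550 in⁴
Effective length L_e = K·L = 2 × 140 = 280.0 in
P_cr = π²EI / L_e² = π² × 10100×10³ × 0.4550 / 280.0² = 578.6 lb
Factor of safety n = P_cr / P = 0.57858 / 0.347 = 1.67

n ≈ 1.67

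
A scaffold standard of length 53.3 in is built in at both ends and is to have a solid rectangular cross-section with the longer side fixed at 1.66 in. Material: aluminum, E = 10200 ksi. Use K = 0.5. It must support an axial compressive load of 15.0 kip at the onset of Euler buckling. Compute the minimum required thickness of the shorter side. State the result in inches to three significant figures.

L_e = K·L = 0.5 × 53.3 = 26.65 in
Required I = P_cr·L_e²/(π²E) = 1.500×10^4 × 26.65² / (π² × 1.02×10^7) = 0.1058 in⁴
Rectangle, weak axis: I_min = h·b³/12 with h = 1.66 in fixed  ⇒  b = (12I/h)^(1/3) = 0.915 in

b ≈ 0.915 in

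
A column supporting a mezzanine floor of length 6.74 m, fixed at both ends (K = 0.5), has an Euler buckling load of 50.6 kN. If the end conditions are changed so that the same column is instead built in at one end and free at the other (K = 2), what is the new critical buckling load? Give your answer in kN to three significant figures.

P_cr ≈ 3.16 kN

P_cr ∝ 1/K², so P_cr,new = P_cr,old × (K_old/K_new)² = 50.6 × (0.5/2)²
= 50.6 × 0.06250 = 3.16 kN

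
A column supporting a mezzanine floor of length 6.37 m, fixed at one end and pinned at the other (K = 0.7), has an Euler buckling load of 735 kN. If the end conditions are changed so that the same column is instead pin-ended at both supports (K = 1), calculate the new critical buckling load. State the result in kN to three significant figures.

P_cr ≈ 360 kN

P_cr ∝ 1/K², so P_cr,new = P_cr,old × (K_old/K_new)² = 735 × (0.7/1)²
= 735 × 0.4900 = 360 kN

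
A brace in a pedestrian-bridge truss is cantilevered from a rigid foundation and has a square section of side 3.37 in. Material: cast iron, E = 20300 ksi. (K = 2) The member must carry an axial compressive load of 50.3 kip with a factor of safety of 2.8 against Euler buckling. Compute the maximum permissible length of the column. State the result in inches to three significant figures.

I = a⁴/12 = 3.37⁴/12 = 10.75 in⁴
Required critical load P_cr = n·P = 2.8 × 50.3 = 140.8 kip = 1.408×10^5 lb
From P_cr = π²EI/(K·L)²:  L = (1/K)·√(π²EI/P_cr) = (1/2)·√(π²×2.03×10^7×10.75/1.408×10^5)
L = 61.8 in

L_max ≈ 61.8 in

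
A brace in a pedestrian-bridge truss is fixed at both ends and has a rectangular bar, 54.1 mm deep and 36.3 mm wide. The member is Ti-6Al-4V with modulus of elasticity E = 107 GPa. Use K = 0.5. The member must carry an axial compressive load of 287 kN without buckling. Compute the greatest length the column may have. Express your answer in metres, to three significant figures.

Buckling occurs about the weak axis: I_min = h·b³/12 with b = 36.3 mm (the shorter side).
I_min = 54.1×36.3³/12 = 2.156×10^5 mm⁴
I = 2.156×10^-7 m⁴
At the buckling limit P_cr = P = 2.870×10^5 N
From P_cr = π²EI/(K·L)²:  L = (1/K)·√(π²EI/P_cr) = (1/0.5)·√(π²×1.07×10^11×2.156×10^-7/2.870×10^5)
L = 1.78 m

L_max ≈ 1.78 m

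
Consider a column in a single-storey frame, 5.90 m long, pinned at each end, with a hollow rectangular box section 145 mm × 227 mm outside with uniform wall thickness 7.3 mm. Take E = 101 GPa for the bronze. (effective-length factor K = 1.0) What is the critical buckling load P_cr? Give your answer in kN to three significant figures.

Inner dimensions: h_i = 227 − 2×7.3 = 212.4 mm, b_i = 145 − 2×7.3 = 130.4 mm
Weak-axis I_min = (h_o·b_o³ − h_i·b_i³)/12 with b_o = 145, b_i = 130.4 mm (shorter outer/inner sides).
I_min = (227×145³ − 212.4×130.4³)/12 = 1.842×10^7 mm⁴
I = 1.842×10^7 mm⁴ = 1.842×10^-5 m⁴
Effective length L_e = K·L = 1 × 5.90 = 5.900 m
P_cr = π²EI / L_e² = π² × 101×10⁹ × 1.842×10^-5 / 5.900² = 5.276×10^5 N

P_cr ≈ 528 kN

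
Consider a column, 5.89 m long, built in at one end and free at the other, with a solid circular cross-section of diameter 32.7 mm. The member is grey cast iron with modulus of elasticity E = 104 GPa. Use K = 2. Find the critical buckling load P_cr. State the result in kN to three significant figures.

I = πd⁴/64 = π×32.7⁴/64 = 5.613×10^4 mm⁴
I = 5.613×10^4 mm⁴ = 5.613×10^-8 m⁴
Effective length L_e = K·L = 2 × 5.89 = 11.78 m
P_cr = π²EI / L_e² = π² × 104×10⁹ × 5.613×10^-8 / 11.78² = 415.1 N

P_cr ≈ 0.415 kN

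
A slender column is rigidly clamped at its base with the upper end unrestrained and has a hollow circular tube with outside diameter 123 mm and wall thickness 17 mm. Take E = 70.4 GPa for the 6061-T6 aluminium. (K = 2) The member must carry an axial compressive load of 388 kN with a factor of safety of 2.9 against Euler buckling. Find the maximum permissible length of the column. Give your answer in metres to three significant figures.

Inner diameter d_i = 123 − 2×17 = 89.00 mm
I = π(d_o⁴ − d_i⁴)/64 = π(123⁴ − 89.00⁴)/64 = 8.156×10^6 mm⁴
I = 8.156×10^-6 m⁴
Required critical load P_cr = n·P = 2.9 × 388 = 1125 kN = 1.125×10^6 N
From P_cr = π²EI/(K·L)²:  L = (1/K)·√(π²EI/P_cr) = (1/2)·√(π²×7.04×10^10×8.156×10^-6/1.125×10^6)
L = 1.12 m

L_max ≈ 1.12 m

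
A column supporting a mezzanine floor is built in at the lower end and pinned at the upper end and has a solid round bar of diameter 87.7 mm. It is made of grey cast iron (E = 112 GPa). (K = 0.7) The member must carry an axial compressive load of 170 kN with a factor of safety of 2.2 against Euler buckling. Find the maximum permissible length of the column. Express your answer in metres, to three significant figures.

I = πd⁴/64 = π×87.7⁴/64 = 2.904×10^6 mm⁴
I = 2.904×10^-6 m⁴
Required critical load P_cr = n·P = 2.2 × 170 = 374.0 kN = 3.740×10^5 N
From P_cr = π²EI/(K·L)²:  L = (1/K)·√(π²EI/P_cr) = (1/0.7)·√(π²×1.12×10^11×2.904×10^-6/3.740×10^5)
L = 4.19 m

L_max ≈ 4.19 m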